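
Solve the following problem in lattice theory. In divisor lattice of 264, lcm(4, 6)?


Join=lcm.
gcd(4,6)=2
lcm=12


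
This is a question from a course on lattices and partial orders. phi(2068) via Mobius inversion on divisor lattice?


phi(n) = n * prod_{p|n} (1 - 1/p).
Prime divisors of 2068: [2, 11, 47]
phi(2068) = 2068 * (1 - 1/2) * (1 - 1/11) * (1 - 1/47)
phi(2068) = 920


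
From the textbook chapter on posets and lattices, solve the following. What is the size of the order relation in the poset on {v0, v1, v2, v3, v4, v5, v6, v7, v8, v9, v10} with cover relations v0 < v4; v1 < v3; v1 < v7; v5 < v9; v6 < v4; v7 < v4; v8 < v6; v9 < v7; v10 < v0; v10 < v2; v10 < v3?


The order relation is {(a,b) : a <= b}, reflexive so it includes (a,a).
Examples: (v0,v0), (v0,v4), (v1,v1), (v1,v3), (v1,v4), ...
Total ordered pairs: 28


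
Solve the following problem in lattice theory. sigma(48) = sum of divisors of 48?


sigma(n) = sum of divisors.
Divisors of 48: [1, 2, 3, 4, 6, 8, 12, 16, 24, 48]
Sum = 124


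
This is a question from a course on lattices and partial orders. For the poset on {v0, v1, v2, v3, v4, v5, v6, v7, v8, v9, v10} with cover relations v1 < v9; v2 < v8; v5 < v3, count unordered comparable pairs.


A comparable pair {a,b} has a < b or b < a in the order.
Count unordered pairs where one element is strictly below the other.
Examples: {v1,v9}, {v2,v8}, {v3,v5}
Total comparable pairs: 3


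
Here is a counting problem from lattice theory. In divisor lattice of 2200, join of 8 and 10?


In a divisor lattice, join = lcm (least common multiple).
gcd(8,10) = 2
lcm(8,10) = 8*10/gcd = 80/2 = 40


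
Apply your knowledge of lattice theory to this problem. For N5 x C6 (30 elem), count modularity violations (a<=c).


Modular law: if a <= c then a v (b ^ c) = (a v b) ^ c.
Check all triples (a,b,c) with a <= c among 30 elements.
  e.g. a=(a,0), b=(c,0), c=(b,0): lhs=(a,0) != rhs=(b,0)
  e.g. a=(a,0), b=(c,1), c=(b,0): lhs=(a,0) != rhs=(b,0)
Total violating triples: 126


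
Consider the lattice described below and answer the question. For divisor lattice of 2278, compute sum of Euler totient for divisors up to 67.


Divisors of 2278 up to 67: [1, 2, 17, 34, 67]
phi values: [1, 1, 16, 16, 66]
Sum = 100


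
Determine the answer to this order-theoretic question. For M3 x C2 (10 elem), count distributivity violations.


Distributive law: a ^ (b v c) = (a ^ b) v (a ^ c).
Check all 10^3 = 1000 ordered triples (a,b,c).
  e.g. a=(a1,0), b=(a2,0), c=(a3,0): lhs=(a1,0) != rhs=(0,0)
  e.g. a=(a1,0), b=(a2,0), c=(a3,1): lhs=(a1,0) != rhs=(0,0)
Total violating triples: 48


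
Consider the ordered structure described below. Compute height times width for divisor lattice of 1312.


Height = length of longest chain minus 1; width = size of largest antichain.
A maximum chain: 1 | 41 | 82 | 164 | 328 | 656 | 1312  (height 6).
A maximum antichain: {2, 41}  (width 2).
Product = 6 * 2 = 12


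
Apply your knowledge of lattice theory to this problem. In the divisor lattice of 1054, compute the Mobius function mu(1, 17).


In a divisor lattice, mu(a,b) = mu(b/a) where mu is the classical Mobius function.
b/a = 17/1 = 17
Prime factorization of 17: primes [17]
17 is squarefree with 1 prime factor(s), so mu(17) = (-1)^1 = -1


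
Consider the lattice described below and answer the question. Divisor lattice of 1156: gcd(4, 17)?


Meet=gcd.
gcd(4,17)=1


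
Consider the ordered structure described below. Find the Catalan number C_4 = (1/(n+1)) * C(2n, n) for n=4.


C(n) = C(2n, n) / (n+1).
C(8, 4) = 70
C(4) = 70 / 5 = 14


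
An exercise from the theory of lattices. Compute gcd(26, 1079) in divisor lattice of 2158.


In a divisor lattice, meet = gcd (greatest common divisor).
By Euclidean algorithm or factoring: gcd(26,1079) = 13


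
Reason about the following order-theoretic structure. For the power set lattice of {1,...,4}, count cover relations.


A cover relation a -< b holds when a < b with no c strictly between.
Cover relations:
  {} -< {1}
  {} -< {2}
  {} -< {3}
  {} -< {4}
  {1} -< {1,2}
  {1} -< {1,3}
  {1} -< {1,4}
  {2} -< {1,2}
  ...24 more
Total: 32


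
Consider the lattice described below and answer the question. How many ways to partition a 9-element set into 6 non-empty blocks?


S(n,k) = k*S(n-1,k) + S(n-1,k-1).
S(8,6) = 266, S(8,5) = 1050
S(9,6) = 6*266 + 1050 = 1596 + 1050
S(9,6) = 2646


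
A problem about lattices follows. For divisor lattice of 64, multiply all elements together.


Divisors of 64: [1, 2, 4, 8, 16, 32, 64]
Product = n^(d(n)/2) = 64^(7/2)
Product = 2097152


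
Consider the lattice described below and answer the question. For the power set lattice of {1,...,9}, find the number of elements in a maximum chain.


A chain is a totally ordered subset; we count the number of elements in a maximum chain.
Compute, for each element x, the size of the longest chain ending at x:
  {}: 1
  {1}: 2
  {2}: 2
  {3}: 2
  {4}: 2
  {5}: 2
  ...
A maximum chain: {} < {1} < {1,2} < {1,2,3} < {1,2,3,4} < {1,2,3,4,5} < {1,2,3,4,5,6} < {1,2,3,4,5,6,7} < {1,2,3,4,5,6,7,8} < {1,2,3,4,5,6,7,8,9}
Number of elements in the longest chain: 10


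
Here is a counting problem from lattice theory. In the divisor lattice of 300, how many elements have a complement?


An element a is complemented if some b has a meet b = bottom, a join b = top.
a is complemented iff gcd(a, n/a)=1, i.e. a is a unitary divisor of 300.
Complemented elements: 1, 3, 4, 12, 25, 75, ... (2 more)
Count: 8


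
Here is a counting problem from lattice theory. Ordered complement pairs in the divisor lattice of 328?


Complement pair (a,b): a meet b = bottom, a join b = top.
Here: gcd(a,b)=1 and lcm(a,b)=328, i.e. a*b=328 with a,b coprime.
Pairs found: (1,328), (8,41), (41,8), (328,1)
Total ordered pairs: 4


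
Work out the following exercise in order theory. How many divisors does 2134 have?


Divisors of 2134: [1, 2, 11, 22, 97, 194, 1067, 2134]
Count: 8


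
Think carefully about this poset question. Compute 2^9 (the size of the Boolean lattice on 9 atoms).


Power set = 2^n.
2^9 = 512


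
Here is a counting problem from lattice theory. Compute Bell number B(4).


B(n) = number of set partitions of an n-element set.
B(n) satisfies the recurrence: B(n+1) = sum_k C(n,k)*B(k).
B(4) = 15


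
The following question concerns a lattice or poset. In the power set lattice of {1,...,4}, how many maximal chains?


A maximal chain goes from the minimum element to a maximal element via cover relations.
Counting all min-to-max paths in the cover graph.
Total maximal chains: 24


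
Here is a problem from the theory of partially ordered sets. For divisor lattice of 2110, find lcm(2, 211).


In a divisor lattice, join = lcm (least common multiple).
Compute lcm iteratively: start with first element, then lcm(current, next).
Elements: [2, 211]
lcm(2,211) = 422
Final lcm = 422


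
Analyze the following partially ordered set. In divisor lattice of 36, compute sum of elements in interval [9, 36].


Interval [9,36] in divisors of 36: [9, 18, 36]
Sum = 63


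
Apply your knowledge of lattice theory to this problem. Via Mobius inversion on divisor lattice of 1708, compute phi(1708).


phi(n) = n * prod_{p|n} (1 - 1/p).
Prime divisors of 1708: [2, 7, 61]
phi(1708) = 1708 * (1 - 1/2) * (1 - 1/7) * (1 - 1/61)
phi(1708) = 720


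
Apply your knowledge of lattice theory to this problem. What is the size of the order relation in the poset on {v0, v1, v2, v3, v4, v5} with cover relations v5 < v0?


The order relation is {(a,b) : a <= b}, reflexive so it includes (a,a).
Examples: (v0,v0), (v1,v1), (v2,v2), (v3,v3), (v4,v4), ...
Total ordered pairs: 7


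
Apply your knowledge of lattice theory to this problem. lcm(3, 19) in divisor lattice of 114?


Join=lcm.
gcd(3,19)=1
lcm=57


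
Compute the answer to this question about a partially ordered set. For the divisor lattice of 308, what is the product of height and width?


Height = length of longest chain minus 1; width = size of largest antichain.
A maximum chain: 1 | 11 | 77 | 154 | 308  (height 4).
A maximum antichain: {4, 14, 22, 77}  (width 4).
Product = 4 * 4 = 16


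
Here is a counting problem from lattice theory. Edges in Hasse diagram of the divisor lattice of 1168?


A cover relation a -< b holds when a < b with no c strictly between.
Cover relations:
  1 -< 2
  1 -< 73
  2 -< 4
  2 -< 146
  4 -< 8
  4 -< 292
  8 -< 16
  8 -< 584
  ...5 more
Total: 13


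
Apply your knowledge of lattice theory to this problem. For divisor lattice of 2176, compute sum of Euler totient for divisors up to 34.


Divisors of 2176 up to 34: [1, 2, 4, 8, 16, 17, 32, 34]
phi values: [1, 1, 2, 4, 8, 16, 16, 16]
Sum = 64


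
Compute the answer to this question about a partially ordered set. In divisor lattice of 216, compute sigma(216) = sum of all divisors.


sigma(n) = sum of divisors.
Divisors of 216: [1, 2, 3, 4, 6, 8, 9, 12, 18, 24, 27, 36, 54, 72, 108, 216]
Sum = 600


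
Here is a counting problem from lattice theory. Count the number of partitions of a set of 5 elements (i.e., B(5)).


B(n) = number of set partitions of an n-element set.
B(n) satisfies the recurrence: B(n+1) = sum_k C(n,k)*B(k).
B(5) = 52


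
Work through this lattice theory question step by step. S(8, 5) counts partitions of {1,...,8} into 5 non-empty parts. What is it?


S(n,k) = k*S(n-1,k) + S(n-1,k-1).
S(7,5) = 140, S(7,4) = 350
S(8,5) = 5*140 + 350 = 700 + 350
S(8,5) = 1050


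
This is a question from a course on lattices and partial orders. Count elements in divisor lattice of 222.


Divisors of 222: [1, 2, 3, 6, 37, 74, 111, 222]
Count: 8


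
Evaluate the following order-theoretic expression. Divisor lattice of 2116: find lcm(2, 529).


In a divisor lattice, join = lcm (least common multiple).
gcd(2,529) = 1
lcm(2,529) = 2*529/gcd = 1058/1 = 1058


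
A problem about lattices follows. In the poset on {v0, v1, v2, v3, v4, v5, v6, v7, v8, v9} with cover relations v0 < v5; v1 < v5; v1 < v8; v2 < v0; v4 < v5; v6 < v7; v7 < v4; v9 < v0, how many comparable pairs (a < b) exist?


A comparable pair {a,b} has a < b or b < a in the order.
Count unordered pairs where one element is strictly below the other.
Examples: {v0,v2}, {v0,v5}, {v0,v9}, {v1,v5}, ...
Total comparable pairs: 13


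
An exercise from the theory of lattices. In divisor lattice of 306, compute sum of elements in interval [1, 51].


Interval [1,51] in divisors of 306: [1, 3, 17, 51]
Sum = 72


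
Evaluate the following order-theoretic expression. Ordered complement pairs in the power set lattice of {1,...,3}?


Complement pair (a,b): a meet b = bottom, a join b = top.
Here: A intersect B = {} and A union B = {1,...,3}.
Pairs found: ({},{1,2,3}), ({1},{2,3}), ({2},{1,3}), ({3},{1,2}), ... (4 more)
Total ordered pairs: 8


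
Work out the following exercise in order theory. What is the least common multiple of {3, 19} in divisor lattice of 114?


In a divisor lattice, join = lcm (least common multiple).
Compute lcm iteratively: start with first element, then lcm(current, next).
Elements: [3, 19]
lcm(3,19) = 57
Final lcm = 57


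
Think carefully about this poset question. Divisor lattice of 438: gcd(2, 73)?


Meet=gcd.
gcd(2,73)=1


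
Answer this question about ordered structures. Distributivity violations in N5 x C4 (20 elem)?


Distributive law: a ^ (b v c) = (a ^ b) v (a ^ c).
Check all 20^3 = 8000 ordered triples (a,b,c).
  e.g. a=(b,0), b=(a,0), c=(c,0): lhs=(b,0) != rhs=(a,0)
  e.g. a=(b,0), b=(a,0), c=(c,1): lhs=(b,0) != rhs=(a,0)
Total violating triples: 128


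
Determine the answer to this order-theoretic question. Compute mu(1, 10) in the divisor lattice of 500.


In a divisor lattice, mu(a,b) = mu(b/a) where mu is the classical Mobius function.
b/a = 10/1 = 10
Prime factorization of 10: primes [2, 5]
10 is squarefree with 2 prime factor(s), so mu(10) = (-1)^2 = 1


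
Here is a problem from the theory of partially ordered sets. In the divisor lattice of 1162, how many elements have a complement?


An element a is complemented if some b has a meet b = bottom, a join b = top.
a is complemented iff gcd(a, n/a)=1, i.e. a is a unitary divisor of 1162.
Complemented elements: 1, 2, 7, 14, 83, 166, ... (2 more)
Count: 8


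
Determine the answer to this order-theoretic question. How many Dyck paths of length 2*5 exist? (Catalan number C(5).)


C(n) = C(2n, n) / (n+1).
C(10, 5) = 252
C(5) = 252 / 6 = 42


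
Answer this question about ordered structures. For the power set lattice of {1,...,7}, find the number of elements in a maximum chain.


A chain is a totally ordered subset; we count the number of elements in a maximum chain.
Compute, for each element x, the size of the longest chain ending at x:
  {}: 1
  {1}: 2
  {2}: 2
  {3}: 2
  {4}: 2
  {5}: 2
  ...
A maximum chain: {} < {1} < {1,2} < {1,2,3} < {1,2,3,4} < {1,2,3,4,5} < {1,2,3,4,5,6} < {1,2,3,4,5,6,7}
Number of elements in the longest chain: 8


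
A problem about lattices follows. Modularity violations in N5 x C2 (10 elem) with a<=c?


Modular law: if a <= c then a v (b ^ c) = (a v b) ^ c.
Check all triples (a,b,c) with a <= c among 10 elements.
  e.g. a=(a,0), b=(c,0), c=(b,0): lhs=(a,0) != rhs=(b,0)
  e.g. a=(a,0), b=(c,1), c=(b,0): lhs=(a,0) != rhs=(b,0)
Total violating triples: 6


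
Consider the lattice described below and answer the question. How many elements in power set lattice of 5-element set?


Power set = 2^n.
2^5 = 32


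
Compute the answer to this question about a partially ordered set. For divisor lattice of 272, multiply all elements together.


Divisors of 272: [1, 2, 4, 8, 16, 17, 34, 68, 136, 272]
Product = n^(d(n)/2) = 272^(10/2)
Product = 1488827973632


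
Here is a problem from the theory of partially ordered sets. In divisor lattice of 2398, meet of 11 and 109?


In a divisor lattice, meet = gcd (greatest common divisor).
By Euclidean algorithm or factoring: gcd(11,109) = 1


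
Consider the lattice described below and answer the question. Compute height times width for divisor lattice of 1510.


Height = length of longest chain minus 1; width = size of largest antichain.
A maximum chain: 1 | 151 | 755 | 1510  (height 3).
A maximum antichain: {2, 5, 151}  (width 3).
Product = 3 * 3 = 9


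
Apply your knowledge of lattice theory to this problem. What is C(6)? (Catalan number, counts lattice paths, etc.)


C(n) = C(2n, n) / (n+1).
C(12, 6) = 924
C(6) = 924 / 7 = 132


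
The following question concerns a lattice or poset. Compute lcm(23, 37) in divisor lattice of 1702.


In a divisor lattice, join = lcm (least common multiple).
gcd(23,37) = 1
lcm(23,37) = 23*37/gcd = 851/1 = 851


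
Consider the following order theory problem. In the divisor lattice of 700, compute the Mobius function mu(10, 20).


In a divisor lattice, mu(a,b) = mu(b/a) where mu is the classical Mobius function.
b/a = 20/10 = 2
Prime factorization of 2: primes [2]
2 is squarefree with 1 prime factor(s), so mu(2) = (-1)^1 = -1


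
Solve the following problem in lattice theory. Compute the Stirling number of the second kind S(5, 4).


S(n,k) = k*S(n-1,k) + S(n-1,k-1).
S(4,4) = 1, S(4,3) = 6
S(5,4) = 4*1 + 6 = 4 + 6
S(5,4) = 10


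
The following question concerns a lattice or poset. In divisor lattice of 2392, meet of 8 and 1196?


In a divisor lattice, meet = gcd (greatest common divisor).
By Euclidean algorithm or factoring: gcd(8,1196) = 4


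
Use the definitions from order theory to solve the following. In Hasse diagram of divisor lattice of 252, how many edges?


A cover relation a -< b holds when a < b with no c strictly between.
Cover relations:
  1 -< 2
  1 -< 3
  1 -< 7
  2 -< 4
  2 -< 6
  2 -< 14
  3 -< 6
  3 -< 9
  ...25 more
Total: 33


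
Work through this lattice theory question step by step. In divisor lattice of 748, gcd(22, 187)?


Meet=gcd.
gcd(22,187)=11


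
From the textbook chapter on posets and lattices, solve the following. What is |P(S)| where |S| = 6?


Power set = 2^n.
2^6 = 64


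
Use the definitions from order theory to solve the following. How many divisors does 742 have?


Divisors of 742: [1, 2, 7, 14, 53, 106, 371, 742]
Count: 8


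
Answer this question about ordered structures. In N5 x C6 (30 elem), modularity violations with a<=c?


Modular law: if a <= c then a v (b ^ c) = (a v b) ^ c.
Check all triples (a,b,c) with a <= c among 30 elements.
  e.g. a=(a,0), b=(c,0), c=(b,0): lhs=(a,0) != rhs=(b,0)
  e.g. a=(a,0), b=(c,1), c=(b,0): lhs=(a,0) != rhs=(b,0)
Total violating triples: 126


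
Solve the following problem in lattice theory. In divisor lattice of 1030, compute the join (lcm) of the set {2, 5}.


In a divisor lattice, join = lcm (least common multiple).
Compute lcm iteratively: start with first element, then lcm(current, next).
Elements: [2, 5]
lcm(2,5) = 10
Final lcm = 10


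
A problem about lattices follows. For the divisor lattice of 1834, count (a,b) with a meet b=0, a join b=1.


Complement pair (a,b): a meet b = bottom, a join b = top.
Here: gcd(a,b)=1 and lcm(a,b)=1834, i.e. a*b=1834 with a,b coprime.
Pairs found: (1,1834), (2,917), (7,262), (14,131), ... (4 more)
Total ordered pairs: 8


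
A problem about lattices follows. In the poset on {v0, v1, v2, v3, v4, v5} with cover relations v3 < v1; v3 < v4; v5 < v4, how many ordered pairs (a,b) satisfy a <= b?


The order relation is {(a,b) : a <= b}, reflexive so it includes (a,a).
Examples: (v0,v0), (v1,v1), (v2,v2), (v3,v1), (v3,v3), ...
Total ordered pairs: 9


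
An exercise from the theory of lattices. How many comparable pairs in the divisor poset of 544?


A comparable pair {a,b} has a < b or b < a in the order.
Count unordered pairs where one element is strictly below the other.
Examples: {1,2}, {1,4}, {1,8}, {1,16}, ...
Total comparable pairs: 51


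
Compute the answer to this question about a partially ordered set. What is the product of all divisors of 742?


Divisors of 742: [1, 2, 7, 14, 53, 106, 371, 742]
Product = n^(d(n)/2) = 742^(8/2)
Product = 303120718096


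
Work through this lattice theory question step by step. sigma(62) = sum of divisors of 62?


sigma(n) = sum of divisors.
Divisors of 62: [1, 2, 31, 62]
Sum = 96


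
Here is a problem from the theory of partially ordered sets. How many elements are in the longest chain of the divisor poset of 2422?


A chain is a totally ordered subset; we count the number of elements in a maximum chain.
Compute, for each element x, the size of the longest chain ending at x:
  1: 1
  2: 2
  7: 2
  173: 2
  14: 3
  346: 3
  ...
A maximum chain: 1 < 2 < 14 < 2422
Number of elements in the longest chain: 4


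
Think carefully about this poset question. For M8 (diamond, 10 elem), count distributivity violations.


Distributive law: a ^ (b v c) = (a ^ b) v (a ^ c).
Check all 10^3 = 1000 ordered triples (a,b,c).
  e.g. a=a1, b=a2, c=a3: lhs=a1 != rhs=0
  e.g. a=a1, b=a2, c=a4: lhs=a1 != rhs=0
Total violating triples: 336


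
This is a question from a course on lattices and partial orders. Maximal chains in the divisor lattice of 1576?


A maximal chain goes from the minimum element to a maximal element via cover relations.
Counting all min-to-max paths in the cover graph.
Total maximal chains: 4


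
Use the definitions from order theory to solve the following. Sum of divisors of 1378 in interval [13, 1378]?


Interval [13,1378] in divisors of 1378: [13, 26, 689, 1378]
Sum = 2106


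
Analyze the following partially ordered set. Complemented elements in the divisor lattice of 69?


An element a is complemented if some b has a meet b = bottom, a join b = top.
a is complemented iff gcd(a, n/a)=1, i.e. a is a unitary divisor of 69.
Complemented elements: 1, 3, 23, 69
Count: 4


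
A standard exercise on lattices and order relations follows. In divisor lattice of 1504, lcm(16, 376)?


Join=lcm.
gcd(16,376)=8
lcm=752


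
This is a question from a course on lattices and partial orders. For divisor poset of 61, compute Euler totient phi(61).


phi(n) = n * prod_{p|n} (1 - 1/p).
Prime divisors of 61: [61]
phi(61) = 61 * (1 - 1/61)
phi(61) = 60


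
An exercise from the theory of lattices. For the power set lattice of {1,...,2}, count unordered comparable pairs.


A comparable pair {a,b} has a < b or b < a in the order.
Count unordered pairs where one element is strictly below the other.
Examples: {{},{1}}, {{},{2}}, {{},{1,2}}, {{1},{1,2}}, ...
Total comparable pairs: 5


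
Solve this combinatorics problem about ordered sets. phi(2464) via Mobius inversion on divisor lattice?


phi(n) = n * prod_{p|n} (1 - 1/p).
Prime divisors of 2464: [2, 7, 11]
phi(2464) = 2464 * (1 - 1/2) * (1 - 1/7) * (1 - 1/11)
phi(2464) = 960


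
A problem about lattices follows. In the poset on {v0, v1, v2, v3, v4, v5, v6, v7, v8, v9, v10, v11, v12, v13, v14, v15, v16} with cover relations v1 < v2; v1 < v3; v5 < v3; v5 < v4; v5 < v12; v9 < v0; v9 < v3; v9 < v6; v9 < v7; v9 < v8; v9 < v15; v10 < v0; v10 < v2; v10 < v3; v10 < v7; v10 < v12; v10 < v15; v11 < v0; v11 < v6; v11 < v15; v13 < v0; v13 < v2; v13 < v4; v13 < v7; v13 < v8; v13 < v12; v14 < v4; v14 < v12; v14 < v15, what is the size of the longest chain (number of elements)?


A chain is a totally ordered subset; we count the number of elements in a maximum chain.
Compute, for each element x, the size of the longest chain ending at x:
  v1: 1
  v5: 1
  v9: 1
  v10: 1
  v11: 1
  v13: 1
  ...
A maximum chain: v9 < v0
Number of elements in the longest chain: 2


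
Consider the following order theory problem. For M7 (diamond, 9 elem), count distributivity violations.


Distributive law: a ^ (b v c) = (a ^ b) v (a ^ c).
Check all 9^3 = 729 ordered triples (a,b,c).
  e.g. a=a1, b=a2, c=a3: lhs=a1 != rhs=0
  e.g. a=a1, b=a2, c=a4: lhs=a1 != rhs=0
Total violating triples: 210


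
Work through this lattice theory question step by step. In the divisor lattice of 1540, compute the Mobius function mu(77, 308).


In a divisor lattice, mu(a,b) = mu(b/a) where mu is the classical Mobius function.
b/a = 308/77 = 4
Prime factorization of 4: primes [2]
4 is not squarefree, so mu(4) = 0


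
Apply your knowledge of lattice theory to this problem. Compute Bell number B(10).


B(n) = number of set partitions of an n-element set.
B(n) satisfies the recurrence: B(n+1) = sum_k C(n,k)*B(k).
B(10) = 115975


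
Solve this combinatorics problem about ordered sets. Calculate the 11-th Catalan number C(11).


C(n) = C(2n, n) / (n+1).
C(22, 11) = 705432
C(11) = 705432 / 12 = 58786


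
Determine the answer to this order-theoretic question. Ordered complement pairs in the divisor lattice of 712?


Complement pair (a,b): a meet b = bottom, a join b = top.
Here: gcd(a,b)=1 and lcm(a,b)=712, i.e. a*b=712 with a,b coprime.
Pairs found: (1,712), (8,89), (89,8), (712,1)
Total ordered pairs: 4


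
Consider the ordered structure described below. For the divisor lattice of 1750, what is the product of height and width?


Height = length of longest chain minus 1; width = size of largest antichain.
A maximum chain: 1 | 7 | 35 | 175 | 875 | 1750  (height 5).
A maximum antichain: {10, 14, 25, 35}  (width 4).
Product = 5 * 4 = 20


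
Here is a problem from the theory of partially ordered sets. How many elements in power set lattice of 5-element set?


Power set = 2^n.
2^5 = 32


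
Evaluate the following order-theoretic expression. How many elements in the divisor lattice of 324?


Divisors of 324: [1, 2, 3, 4, 6, 9, 12, 18, 27, 36, 54, 81, 108, 162, 324]
Count: 15


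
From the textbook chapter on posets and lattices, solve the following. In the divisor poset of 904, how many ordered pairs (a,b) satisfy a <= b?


The order relation is {(a,b) : a <= b}, reflexive so it includes (a,a).
Examples: (1,1), (1,113), (1,2), (1,226), (1,4), ...
Total ordered pairs: 30


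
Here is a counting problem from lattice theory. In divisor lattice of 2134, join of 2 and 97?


In a divisor lattice, join = lcm (least common multiple).
gcd(2,97) = 1
lcm(2,97) = 2*97/gcd = 194/1 = 194


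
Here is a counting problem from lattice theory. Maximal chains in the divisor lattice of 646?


A maximal chain goes from the minimum element to a maximal element via cover relations.
Counting all min-to-max paths in the cover graph.
Total maximal chains: 6


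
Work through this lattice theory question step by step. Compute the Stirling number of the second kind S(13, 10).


S(n,k) = k*S(n-1,k) + S(n-1,k-1).
S(12,10) = 1705, S(12,9) = 22275
S(13,10) = 10*1705 + 22275 = 17050 + 22275
S(13,10) = 39325


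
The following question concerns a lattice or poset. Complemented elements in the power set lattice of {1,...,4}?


An element a is complemented if some b has a meet b = bottom, a join b = top.
every subset A has complement S\A, so all elements are complemented.
Complemented elements: {}, {1}, {2}, {3}, {4}, {1,2}, ... (10 more)
Count: 16


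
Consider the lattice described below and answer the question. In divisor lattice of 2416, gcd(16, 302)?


Meet=gcd.
gcd(16,302)=2


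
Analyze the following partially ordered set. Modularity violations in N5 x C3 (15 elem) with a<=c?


Modular law: if a <= c then a v (b ^ c) = (a v b) ^ c.
Check all triples (a,b,c) with a <= c among 15 elements.
  e.g. a=(a,0), b=(c,0), c=(b,0): lhs=(a,0) != rhs=(b,0)
  e.g. a=(a,0), b=(c,1), c=(b,0): lhs=(a,0) != rhs=(b,0)
Total violating triples: 18


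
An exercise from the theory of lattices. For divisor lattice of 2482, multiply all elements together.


Divisors of 2482: [1, 2, 17, 34, 73, 146, 1241, 2482]
Product = n^(d(n)/2) = 2482^(8/2)
Product = 37949591784976


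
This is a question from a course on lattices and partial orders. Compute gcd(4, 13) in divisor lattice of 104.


In a divisor lattice, meet = gcd (greatest common divisor).
By Euclidean algorithm or factoring: gcd(4,13) = 1


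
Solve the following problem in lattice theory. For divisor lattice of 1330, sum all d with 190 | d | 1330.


Interval [190,1330] in divisors of 1330: [190, 1330]
Sum = 1520


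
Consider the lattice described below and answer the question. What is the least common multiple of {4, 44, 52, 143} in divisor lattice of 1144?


In a divisor lattice, join = lcm (least common multiple).
Compute lcm iteratively: start with first element, then lcm(current, next).
Elements: [4, 44, 52, 143]
lcm(4,44) = 44
lcm(44,52) = 572
lcm(572,143) = 572
Final lcm = 572


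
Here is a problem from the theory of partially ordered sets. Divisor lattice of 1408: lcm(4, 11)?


Join=lcm.
gcd(4,11)=1
lcm=44


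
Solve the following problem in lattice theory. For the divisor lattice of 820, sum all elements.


sigma(n) = sum of divisors.
Divisors of 820: [1, 2, 4, 5, 10, 20, 41, 82, 164, 205, 410, 820]
Sum = 1764


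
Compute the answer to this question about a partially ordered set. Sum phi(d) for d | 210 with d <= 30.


Divisors of 210 up to 30: [1, 2, 3, 5, 6, 7, 10, 14, 15, 21, 30]
phi values: [1, 1, 2, 4, 2, 6, 4, 6, 8, 12, 8]
Sum = 54


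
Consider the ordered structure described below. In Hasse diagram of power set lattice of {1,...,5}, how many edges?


A cover relation a -< b holds when a < b with no c strictly between.
Cover relations:
  {} -< {1}
  {} -< {2}
  {} -< {3}
  {} -< {4}
  {} -< {5}
  {1} -< {1,2}
  {1} -< {1,3}
  {1} -< {1,4}
  ...72 more
Total: 80


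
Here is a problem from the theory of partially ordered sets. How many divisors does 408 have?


Divisors of 408: [1, 2, 3, 4, 6, 8, 12, 17, 24, 34, 51, 68, 102, 136, 204, 408]
Count: 16


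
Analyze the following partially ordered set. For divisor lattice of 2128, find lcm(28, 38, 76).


In a divisor lattice, join = lcm (least common multiple).
Compute lcm iteratively: start with first element, then lcm(current, next).
Elements: [28, 38, 76]
lcm(28,38) = 532
lcm(532,76) = 532
Final lcm = 532


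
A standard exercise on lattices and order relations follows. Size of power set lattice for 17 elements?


Power set = 2^n.
2^17 = 131072


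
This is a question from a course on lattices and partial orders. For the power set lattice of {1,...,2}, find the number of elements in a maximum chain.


A chain is a totally ordered subset; we count the number of elements in a maximum chain.
Compute, for each element x, the size of the longest chain ending at x:
  {}: 1
  {1}: 2
  {2}: 2
  {1,2}: 3
A maximum chain: {} < {1} < {1,2}
Number of elements in the longest chain: 3


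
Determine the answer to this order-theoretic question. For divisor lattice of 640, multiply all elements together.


Divisors of 640: [1, 2, 4, 5, 8, 10, 16, 20, 32, 40, 64, 80, 128, 160, 320, 640]
Product = n^(d(n)/2) = 640^(16/2)
Product = 28147497671065600000000


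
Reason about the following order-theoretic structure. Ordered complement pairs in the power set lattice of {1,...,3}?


Complement pair (a,b): a meet b = bottom, a join b = top.
Here: A intersect B = {} and A union B = {1,...,3}.
Pairs found: ({},{1,2,3}), ({1},{2,3}), ({2},{1,3}), ({3},{1,2}), ... (4 more)
Total ordered pairs: 8


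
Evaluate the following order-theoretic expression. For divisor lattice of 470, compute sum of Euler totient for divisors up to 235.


Divisors of 470 up to 235: [1, 2, 5, 10, 47, 94, 235]
phi values: [1, 1, 4, 4, 46, 46, 184]
Sum = 286


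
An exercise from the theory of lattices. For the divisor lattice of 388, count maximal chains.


A maximal chain goes from the minimum element to a maximal element via cover relations.
Counting all min-to-max paths in the cover graph.
Total maximal chains: 3


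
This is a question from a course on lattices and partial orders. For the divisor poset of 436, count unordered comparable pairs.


A comparable pair {a,b} has a < b or b < a in the order.
Count unordered pairs where one element is strictly below the other.
Examples: {1,2}, {1,4}, {1,109}, {1,218}, ...
Total comparable pairs: 12


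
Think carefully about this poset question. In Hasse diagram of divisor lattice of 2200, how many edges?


A cover relation a -< b holds when a < b with no c strictly between.
Cover relations:
  1 -< 2
  1 -< 5
  1 -< 11
  2 -< 4
  2 -< 10
  2 -< 22
  4 -< 8
  4 -< 20
  ...38 more
Total: 46


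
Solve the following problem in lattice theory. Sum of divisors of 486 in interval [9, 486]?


Interval [9,486] in divisors of 486: [9, 18, 27, 54, 81, 162, 243, 486]
Sum = 1080


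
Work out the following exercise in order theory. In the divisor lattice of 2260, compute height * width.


Height = length of longest chain minus 1; width = size of largest antichain.
A maximum chain: 1 | 113 | 565 | 1130 | 2260  (height 4).
A maximum antichain: {4, 10, 226, 565}  (width 4).
Product = 4 * 4 = 16


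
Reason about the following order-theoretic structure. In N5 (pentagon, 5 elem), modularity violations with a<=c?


Modular law: if a <= c then a v (b ^ c) = (a v b) ^ c.
Check all triples (a,b,c) with a <= c among 5 elements.
  e.g. a=a, b=c, c=b: lhs=a != rhs=b
Total violating triples: 1


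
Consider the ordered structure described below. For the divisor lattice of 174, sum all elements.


sigma(n) = sum of divisors.
Divisors of 174: [1, 2, 3, 6, 29, 58, 87, 174]
Sum = 360


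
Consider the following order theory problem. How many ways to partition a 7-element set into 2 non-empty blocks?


S(n,k) = k*S(n-1,k) + S(n-1,k-1).
S(6,2) = 31, S(6,1) = 1
S(7,2) = 2*31 + 1 = 62 + 1
S(7,2) = 63


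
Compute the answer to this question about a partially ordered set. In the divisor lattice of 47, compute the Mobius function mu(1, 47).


In a divisor lattice, mu(a,b) = mu(b/a) where mu is the classical Mobius function.
b/a = 47/1 = 47
Prime factorization of 47: primes [47]
47 is squarefree with 1 prime factor(s), so mu(47) = (-1)^1 = -1


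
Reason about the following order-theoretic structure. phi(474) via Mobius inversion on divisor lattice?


phi(n) = n * prod_{p|n} (1 - 1/p).
Prime divisors of 474: [2, 3, 79]
phi(474) = 474 * (1 - 1/2) * (1 - 1/3) * (1 - 1/79)
phi(474) = 156


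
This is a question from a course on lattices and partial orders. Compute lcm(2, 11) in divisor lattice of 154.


In a divisor lattice, join = lcm (least common multiple).
gcd(2,11) = 1
lcm(2,11) = 2*11/gcd = 22/1 = 22


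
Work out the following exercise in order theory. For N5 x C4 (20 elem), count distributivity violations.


Distributive law: a ^ (b v c) = (a ^ b) v (a ^ c).
Check all 20^3 = 8000 ordered triples (a,b,c).
  e.g. a=(b,0), b=(a,0), c=(c,0): lhs=(b,0) != rhs=(a,0)
  e.g. a=(b,0), b=(a,0), c=(c,1): lhs=(b,0) != rhs=(a,0)
Total violating triples: 128


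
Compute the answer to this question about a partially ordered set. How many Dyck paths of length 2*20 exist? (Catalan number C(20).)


C(n) = C(2n, n) / (n+1).
C(40, 20) = 137846528820
C(20) = 137846528820 / 21 = 6564120420


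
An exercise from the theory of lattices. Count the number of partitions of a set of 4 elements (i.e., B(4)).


B(n) = number of set partitions of an n-element set.
B(n) satisfies the recurrence: B(n+1) = sum_k C(n,k)*B(k).
B(4) = 15


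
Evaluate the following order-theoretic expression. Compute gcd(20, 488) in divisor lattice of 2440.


In a divisor lattice, meet = gcd (greatest common divisor).
By Euclidean algorithm or factoring: gcd(20,488) = 4


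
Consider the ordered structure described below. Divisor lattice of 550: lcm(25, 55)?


Join=lcm.
gcd(25,55)=5
lcm=275


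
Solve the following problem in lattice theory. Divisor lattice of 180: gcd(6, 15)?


Meet=gcd.
gcd(6,15)=3


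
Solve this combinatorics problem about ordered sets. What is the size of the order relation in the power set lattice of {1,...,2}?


The order relation is {(a,b) : a <= b}, reflexive so it includes (a,a).
Examples: ({},{}), ({},{1,2}), ({},{1}), ({},{2}), ({1,2},{1,2}), ...
Total ordered pairs: 9


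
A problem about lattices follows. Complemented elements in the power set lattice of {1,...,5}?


An element a is complemented if some b has a meet b = bottom, a join b = top.
every subset A has complement S\A, so all elements are complemented.
Complemented elements: {}, {1}, {2}, {3}, {4}, {5}, ... (26 more)
Count: 32


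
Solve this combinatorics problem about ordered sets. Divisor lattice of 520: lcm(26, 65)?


Join=lcm.
gcd(26,65)=13
lcm=130


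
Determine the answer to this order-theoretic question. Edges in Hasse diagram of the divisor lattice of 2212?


A cover relation a -< b holds when a < b with no c strictly between.
Cover relations:
  1 -< 2
  1 -< 7
  1 -< 79
  2 -< 4
  2 -< 14
  2 -< 158
  4 -< 28
  4 -< 316
  ...12 more
Total: 20


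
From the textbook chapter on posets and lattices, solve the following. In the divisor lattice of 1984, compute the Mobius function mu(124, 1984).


In a divisor lattice, mu(a,b) = mu(b/a) where mu is the classical Mobius function.
b/a = 1984/124 = 16
Prime factorization of 16: primes [2]
16 is not squarefree, so mu(16) = 0


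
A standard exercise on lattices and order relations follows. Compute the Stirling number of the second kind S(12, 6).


S(n,k) = k*S(n-1,k) + S(n-1,k-1).
S(11,6) = 179487, S(11,5) = 246730
S(12,6) = 6*179487 + 246730 = 1076922 + 246730
S(12,6) = 1323652


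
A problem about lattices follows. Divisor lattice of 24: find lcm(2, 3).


In a divisor lattice, join = lcm (least common multiple).
gcd(2,3) = 1
lcm(2,3) = 2*3/gcd = 6/1 = 6


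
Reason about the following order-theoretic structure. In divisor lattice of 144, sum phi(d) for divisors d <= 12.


Divisors of 144 up to 12: [1, 2, 3, 4, 6, 8, 9, 12]
phi values: [1, 1, 2, 2, 2, 4, 6, 4]
Sum = 22


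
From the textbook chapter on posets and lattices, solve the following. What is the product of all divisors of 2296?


Divisors of 2296: [1, 2, 4, 7, 8, 14, 28, 41, 56, 82, 164, 287, 328, 574, 1148, 2296]
Product = n^(d(n)/2) = 2296^(16/2)
Product = 772280501280116853950119936


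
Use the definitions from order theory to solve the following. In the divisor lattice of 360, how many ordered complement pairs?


Complement pair (a,b): a meet b = bottom, a join b = top.
Here: gcd(a,b)=1 and lcm(a,b)=360, i.e. a*b=360 with a,b coprime.
Pairs found: (1,360), (5,72), (8,45), (9,40), ... (4 more)
Total ordered pairs: 8


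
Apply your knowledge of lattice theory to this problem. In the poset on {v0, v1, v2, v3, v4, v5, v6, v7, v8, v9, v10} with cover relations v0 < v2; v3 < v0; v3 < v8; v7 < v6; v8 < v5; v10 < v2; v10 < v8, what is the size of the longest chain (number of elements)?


A chain is a totally ordered subset; we count the number of elements in a maximum chain.
Compute, for each element x, the size of the longest chain ending at x:
  v1: 1
  v3: 1
  v4: 1
  v7: 1
  v9: 1
  v10: 1
  ...
A maximum chain: v3 < v0 < v2
Number of elements in the longest chain: 3


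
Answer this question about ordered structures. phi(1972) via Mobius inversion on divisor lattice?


phi(n) = n * prod_{p|n} (1 - 1/p).
Prime divisors of 1972: [2, 17, 29]
phi(1972) = 1972 * (1 - 1/2) * (1 - 1/17) * (1 - 1/29)
phi(1972) = 896


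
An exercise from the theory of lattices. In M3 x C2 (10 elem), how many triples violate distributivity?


Distributive law: a ^ (b v c) = (a ^ b) v (a ^ c).
Check all 10^3 = 1000 ordered triples (a,b,c).
  e.g. a=(a1,0), b=(a2,0), c=(a3,0): lhs=(a1,0) != rhs=(0,0)
  e.g. a=(a1,0), b=(a2,0), c=(a3,1): lhs=(a1,0) != rhs=(0,0)
Total violating triples: 48


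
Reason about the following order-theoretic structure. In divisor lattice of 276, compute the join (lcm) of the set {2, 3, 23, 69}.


In a divisor lattice, join = lcm (least common multiple).
Compute lcm iteratively: start with first element, then lcm(current, next).
Elements: [2, 3, 23, 69]
lcm(2,3) = 6
lcm(6,23) = 138
lcm(138,69) = 138
Final lcm = 138


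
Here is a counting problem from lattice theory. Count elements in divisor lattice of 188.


Divisors of 188: [1, 2, 4, 47, 94, 188]
Count: 6


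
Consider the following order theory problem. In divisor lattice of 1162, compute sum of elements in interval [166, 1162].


Interval [166,1162] in divisors of 1162: [166, 1162]
Sum = 1328


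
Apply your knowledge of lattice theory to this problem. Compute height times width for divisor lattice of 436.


Height = length of longest chain minus 1; width = size of largest antichain.
A maximum chain: 1 | 109 | 218 | 436  (height 3).
A maximum antichain: {2, 109}  (width 2).
Product = 3 * 2 = 6


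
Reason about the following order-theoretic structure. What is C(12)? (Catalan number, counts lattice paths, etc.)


C(n) = C(2n, n) / (n+1).
C(24, 12) = 2704156
C(12) = 2704156 / 13 = 208012


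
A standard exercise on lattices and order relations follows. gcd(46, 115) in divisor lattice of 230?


Meet=gcd.
gcd(46,115)=23


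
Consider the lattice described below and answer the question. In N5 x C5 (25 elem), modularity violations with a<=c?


Modular law: if a <= c then a v (b ^ c) = (a v b) ^ c.
Check all triples (a,b,c) with a <= c among 25 elements.
  e.g. a=(a,0), b=(c,0), c=(b,0): lhs=(a,0) != rhs=(b,0)
  e.g. a=(a,0), b=(c,1), c=(b,0): lhs=(a,0) != rhs=(b,0)
Total violating triples: 75


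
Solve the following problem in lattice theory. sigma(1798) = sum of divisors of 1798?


sigma(n) = sum of divisors.
Divisors of 1798: [1, 2, 29, 31, 58, 62, 899, 1798]
Sum = 2880


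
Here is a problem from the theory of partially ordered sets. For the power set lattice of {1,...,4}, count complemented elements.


An element a is complemented if some b has a meet b = bottom, a join b = top.
every subset A has complement S\A, so all elements are complemented.
Complemented elements: {}, {1}, {2}, {3}, {4}, {1,2}, ... (10 more)
Count: 16
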